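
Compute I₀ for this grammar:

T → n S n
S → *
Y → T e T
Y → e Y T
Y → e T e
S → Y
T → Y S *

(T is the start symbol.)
{ [T → . Y S *], [T → . n S n], [T' → . T], [Y → . T e T], [Y → . e T e], [Y → . e Y T] }

First, augment the grammar with T' → T
I₀ = CLOSURE({ [T' → . T] }):
  [T' → . T] has the dot before T: add [T → . n S n], [T → . Y S *]
  [T → . Y S *] has the dot before Y: add [Y → . T e T], [Y → . e Y T], [Y → . e T e]
No further items can be added.

I₀ = { [T → . Y S *], [T → . n S n], [T' → . T], [Y → . T e T], [Y → . e T e], [Y → . e Y T] }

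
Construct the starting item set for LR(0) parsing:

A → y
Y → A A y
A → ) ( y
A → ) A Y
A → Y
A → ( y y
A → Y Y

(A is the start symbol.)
First, augment the grammar with A' → A
I₀ = CLOSURE({ [A' → . A] }):
  [A' → . A] has the dot before A: add [A → . y], [A → . ) ( y], [A → . ) A Y], [A → . Y], [A → . ( y y], [A → . Y Y]
  [A → . Y] has the dot before Y: add [Y → . A A y]
No further items can be added.

I₀ = { [A → . ( y y], [A → . ) ( y], [A → . ) A Y], [A → . Y Y], [A → . Y], [A → . y], [A' → . A], [Y → . A A y] }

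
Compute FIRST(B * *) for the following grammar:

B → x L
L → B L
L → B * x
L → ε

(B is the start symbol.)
{ 'x' }

FIRST sets of the non-terminals involved (from the grammar, by fixed-point iteration):
  FIRST(B) = { 'x' }

To compute FIRST(B * *), process the symbols left to right:
Symbol B is a non-terminal. Add FIRST(B) \ {ε} = { 'x' }
B is not nullable (ε ∉ FIRST(B)), so stop here.
FIRST(B * *) = { 'x' }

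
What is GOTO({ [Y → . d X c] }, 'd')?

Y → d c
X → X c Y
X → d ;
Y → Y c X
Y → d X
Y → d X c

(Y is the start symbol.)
{ [X → . X c Y], [X → . d ;], [Y → d . X c] }

GOTO(I, 'd') = CLOSURE({ [A → αX.β] : [A → α.Xβ] ∈ I, X = 'd' })

Items with dot before 'd', with the dot advanced:
  [Y → . d X c] → [Y → d . X c]
Closure of the advanced items:
  [Y → d . X c] has the dot before X: add [X → . X c Y], [X → . d ;]

GOTO = { [X → . X c Y], [X → . d ;], [Y → d . X c] }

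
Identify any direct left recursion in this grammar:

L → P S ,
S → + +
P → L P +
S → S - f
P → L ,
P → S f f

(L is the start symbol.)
Yes, S is left-recursive

L → P S ,: starts with P
S → + +: starts with '+'
P → L P +: starts with L
S → S - f: LEFT RECURSIVE (starts with S)
P → L ,: starts with L
P → S f f: starts with S

The grammar has direct left recursion on: S.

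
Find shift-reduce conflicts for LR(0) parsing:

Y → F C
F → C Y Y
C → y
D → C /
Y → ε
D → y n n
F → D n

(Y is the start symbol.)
Augment with Y' → Y and build the canonical LR(0) collection (I0 = CLOSURE({[Y' → . Y]}), then GOTO on every symbol after a dot until no new states appear). It has 14 states:
  I0: { [C → . y], [D → . C /], [D → . y n n], [F → . C Y Y], [F → . D n], [Y → . F C], [Y → .], [Y' → . Y] }  — shift, reduce
  I1: { [C → . y], [D → . C /], [D → . y n n], [D → C . /], [F → . C Y Y], [F → . D n], [F → C . Y Y], [Y → . F C], [Y → .] }  — shift, reduce
  I2: { [F → D . n] }  — shift
  I3: { [C → . y], [Y → F . C] }  — shift
  I4: { [Y' → Y .] }  — accept
  I5: { [C → y .], [D → y . n n] }  — shift, reduce
  I6: { [D → y n . n] }  — shift
  I7: { [D → y n n .] }  — reduce
  I8: { [Y → F C .] }  — reduce
  I9: { [C → y .] }  — reduce
  I10: { [F → D n .] }  — reduce
  I11: { [D → C / .] }  — reduce
  I12: { [C → . y], [D → . C /], [D → . y n n], [F → . C Y Y], [F → . D n], [F → C Y . Y], [Y → . F C], [Y → .] }  — shift, reduce
  I13: { [F → C Y Y .] }  — reduce

I0 contains reduce item [Y → .] and shift items [C → . y], [D → . y n n] — shift-reduce conflict.
I1 contains reduce item [Y → .] and shift items [C → . y], [D → C . /], [D → . y n n] — shift-reduce conflict.
I5 contains reduce item [C → y .] and shift item [D → y . n n] — shift-reduce conflict.
I12 contains reduce item [Y → .] and shift items [C → . y], [D → . y n n] — shift-reduce conflict.

Answer: Yes — I0: [Y → .] vs [C → . y]; I1: [Y → .] vs [C → . y]; I5: [C → y .] vs [D → y . n n]; I12: [Y → .] vs [C → . y]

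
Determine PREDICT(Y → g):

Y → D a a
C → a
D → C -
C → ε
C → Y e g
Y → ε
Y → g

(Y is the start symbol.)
PREDICT(Y → g) = (FIRST(RHS) \ {ε}) ∪ (FOLLOW(Y) if ε ∈ FIRST(RHS), i.e. RHS ⇒* ε)
FIRST(g) = { 'g' }
ε ∉ FIRST(g), so FOLLOW(Y) is not added.
PREDICT(Y → g) = { 'g' }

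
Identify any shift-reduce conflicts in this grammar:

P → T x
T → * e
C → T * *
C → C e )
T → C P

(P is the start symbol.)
No shift-reduce conflicts

A shift-reduce conflict occurs when an LR(0) state has both:
  - a complete (reduce) item [A → α .] (dot at the end), and
  - a shift item [B → β . c γ] (dot before a terminal).

Augment with P' → P and build the canonical LR(0) collection (I0 = CLOSURE({[P' → . P]}), then GOTO on every symbol after a dot until no new states appear). It has 12 states:
  I0: { [C → . C e )], [C → . T * *], [P → . T x], [P' → . P], [T → . * e], [T → . C P] }  — shift
  I1: { [T → * . e] }  — shift
  I2: { [C → . C e )], [C → . T * *], [C → C . e )], [P → . T x], [T → . * e], [T → . C P], [T → C . P] }  — shift
  I3: { [P' → P .] }  — accept
  I4: { [C → T . * *], [P → T . x] }  — shift
  I5: { [C → T * . *] }  — shift
  I6: { [P → T x .] }  — reduce
  I7: { [C → T * * .] }  — reduce
  I8: { [T → C P .] }  — reduce
  I9: { [C → C e . )] }  — shift
  I10: { [C → C e ) .] }  — reduce
  I11: { [T → * e .] }  — reduce

No state contains both a complete item and a shift item.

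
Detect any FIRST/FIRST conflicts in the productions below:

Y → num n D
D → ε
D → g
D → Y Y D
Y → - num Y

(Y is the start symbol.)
No FIRST/FIRST conflicts.

FIRST sets of the non-terminals at (or reachable through a nullable prefix from) the front of some alternative:
  FIRST(Y) = { '-', 'num' }

Productions for Y:
  Y → num n D: FIRST = { 'num' }
  Y → - num Y: FIRST = { '-' }
Productions for D:
  D → ε: FIRST = { ε }
  D → g: FIRST = { 'g' }
  D → Y Y D: FIRST = { '-', 'num' }

All alternatives of each non-terminal have pairwise disjoint FIRST sets.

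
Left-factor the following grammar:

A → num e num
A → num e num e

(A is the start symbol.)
A → num e num A'
A' → ε
A' → e

Left-factoring transforms A → αβ₁ | αβ₂ into A → αA' and A' → β₁ | β₂
(α is the longest common prefix among the alternatives). Repeat until
no nonterminal has two alternatives with a common prefix.

Round 1: A has alternatives sharing prefix 'num e num'. Introduce A': A → num e num A'
  Add: A' → ε
  Add: A' → e

No remaining common prefixes — done.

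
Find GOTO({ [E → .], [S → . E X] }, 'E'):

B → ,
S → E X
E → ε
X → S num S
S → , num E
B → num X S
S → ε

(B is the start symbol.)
GOTO(I, 'E') = CLOSURE({ [A → αX.β] : [A → α.Xβ] ∈ I, X = 'E' })

Items with dot before 'E', with the dot advanced:
  [S → . E X] → [S → E . X]
Closure of the advanced items:
  [S → E . X] has the dot before X: add [X → . S num S]
  [X → . S num S] has the dot before S: add [S → . E X], [S → . , num E], [S → .]
  [S → . E X] has the dot before E: add [E → .]

GOTO = { [E → .], [S → . , num E], [S → . E X], [S → .], [S → E . X], [X → . S num S] }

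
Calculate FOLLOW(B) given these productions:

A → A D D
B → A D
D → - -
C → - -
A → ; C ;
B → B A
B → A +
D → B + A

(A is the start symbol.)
To compute FOLLOW(B), find every occurrence of B on a right-hand side N → α B β: add FIRST(β) \ {ε}, and if β is empty or nullable also add FOLLOW(N). Iterate to a fixed point.

In B → B A: B is followed by A, add FIRST(A) \ {ε} = { ';' }
In D → B + A: B is followed by '+' A, add FIRST('+' A) \ {ε} = { '+' }

Taking the union: FOLLOW(B) = { '+', ';' }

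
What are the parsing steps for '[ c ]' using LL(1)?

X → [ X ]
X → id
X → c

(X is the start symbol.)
Stack is shown with the top on the left.

Stack    Input    Action
------------------------
X $      [ c ] $  output X → [ X ]
[ X ] $  [ c ] $  match '['
X ] $    c ] $    output X → c
c ] $    c ] $    match 'c'
] $      ] $      match ']'
$        $        accept

The string is accepted.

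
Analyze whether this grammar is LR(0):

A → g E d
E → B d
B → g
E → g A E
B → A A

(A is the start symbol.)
No. Shift-reduce conflict between [B → g .] and [A → . g E d]

A grammar is LR(0) if no state in the canonical LR(0) collection has:
  - both a shift item (dot before a terminal) and a complete item (shift-reduce conflict), or
  - two or more complete items (reduce-reduce conflict; the accept item [A' → A .] counts as a complete item here).

Augment with A' → A and build the canonical LR(0) collection (I0 = CLOSURE({[A' → . A]}), then GOTO on every symbol after a dot until no new states appear). It has 13 states:
  I0: { [A → . g E d], [A' → . A] }  — shift
  I1: { [A' → A .] }  — accept
  I2: { [A → . g E d], [A → g . E d], [B → . A A], [B → . g], [E → . B d], [E → . g A E] }  — shift
  I3: { [A → . g E d], [B → A . A] }  — shift
  I4: { [E → B . d] }  — shift
  I5: { [A → g E . d] }  — shift
  I6: { [A → . g E d], [A → g . E d], [B → . A A], [B → . g], [B → g .], [E → . B d], [E → . g A E], [E → g . A E] }  — shift, reduce
  I7: { [A → . g E d], [B → . A A], [B → . g], [B → A . A], [E → . B d], [E → . g A E], [E → g A . E] }  — shift
  I8: { [A → . g E d], [B → A . A], [B → A A .] }  — shift, reduce
  I9: { [E → g A E .] }  — reduce
  I10: { [B → A A .] }  — reduce
  I11: { [A → g E d .] }  — reduce
  I12: { [E → B d .] }  — reduce

Conflict in state I6:
  Shift-reduce conflict between [B → g .] and [A → . g E d]
So the grammar is NOT LR(0).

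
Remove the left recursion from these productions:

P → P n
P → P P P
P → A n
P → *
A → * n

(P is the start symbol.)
P is directly left-recursive. The standard transformation for
  A → A α₁ | ... | A α_m | β₁ | ... | β_n
is
  A  → β₁ A' | ... | β_n A'
  A' → α₁ A' | ... | α_m A' | ε

P → A n becomes P → A n P'
P → * becomes P → * P'
P → P n becomes P' → n P'
P → P P P becomes P' → P P P'
Add P' → ε

Productions for other non-terminals are unchanged:
  A → * n

Resulting grammar:
P → A n P'
P → * P'
P' → n P'
P' → P P P'
P' → ε
A → * n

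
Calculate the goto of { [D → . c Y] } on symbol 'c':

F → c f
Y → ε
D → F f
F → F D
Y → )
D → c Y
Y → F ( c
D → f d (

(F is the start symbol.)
GOTO(I, 'c') = CLOSURE({ [A → αX.β] : [A → α.Xβ] ∈ I, X = 'c' })

Items with dot before 'c', with the dot advanced:
  [D → . c Y] → [D → c . Y]
Closure of the advanced items:
  [D → c . Y] has the dot before Y: add [Y → .], [Y → . )], [Y → . F ( c]
  [Y → . F ( c] has the dot before F: add [F → . c f], [F → . F D]

GOTO = { [D → c . Y], [F → . F D], [F → . c f], [Y → . )], [Y → . F ( c], [Y → .] }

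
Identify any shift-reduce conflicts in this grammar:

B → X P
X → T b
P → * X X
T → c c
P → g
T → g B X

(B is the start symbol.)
No shift-reduce conflicts

A shift-reduce conflict occurs when an LR(0) state has both:
  - a complete (reduce) item [A → α .] (dot at the end), and
  - a shift item [B → β . c γ] (dot before a terminal).

Augment with B' → B and build the canonical LR(0) collection (I0 = CLOSURE({[B' → . B]}), then GOTO on every symbol after a dot until no new states appear). It has 15 states:
  I0: { [B → . X P], [B' → . B], [T → . c c], [T → . g B X], [X → . T b] }  — shift
  I1: { [B' → B .] }  — accept
  I2: { [X → T . b] }  — shift
  I3: { [B → X . P], [P → . * X X], [P → . g] }  — shift
  I4: { [T → c . c] }  — shift
  I5: { [B → . X P], [T → . c c], [T → . g B X], [T → g . B X], [X → . T b] }  — shift
  I6: { [T → . c c], [T → . g B X], [T → g B . X], [X → . T b] }  — shift
  I7: { [T → g B X .] }  — reduce
  I8: { [T → c c .] }  — reduce
  I9: { [P → * . X X], [T → . c c], [T → . g B X], [X → . T b] }  — shift
  I10: { [B → X P .] }  — reduce
  I11: { [P → g .] }  — reduce
  I12: { [P → * X . X], [T → . c c], [T → . g B X], [X → . T b] }  — shift
  I13: { [P → * X X .] }  — reduce
  I14: { [X → T b .] }  — reduce

No state contains both a complete item and a shift item.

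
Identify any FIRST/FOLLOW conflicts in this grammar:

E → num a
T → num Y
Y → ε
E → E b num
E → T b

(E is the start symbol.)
A FIRST/FOLLOW conflict occurs when a non-terminal N has a nullable alternative N → β (β ⇒* ε) and another alternative N → α with FIRST(α) ∩ FOLLOW(N) ≠ ∅: on such a lookahead the parser cannot decide between expanding α and letting N vanish via β.

Nullable non-terminals: Y.
Y has a nullable alternative but only one production, so nothing to check.

E, T have no nullable alternative, so no FIRST/FOLLOW check is needed there.

No FIRST/FOLLOW conflicts found.

Answer: No FIRST/FOLLOW conflicts.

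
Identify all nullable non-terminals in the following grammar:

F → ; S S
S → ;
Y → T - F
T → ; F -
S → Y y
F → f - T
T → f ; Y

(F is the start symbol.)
There are no ε-productions, so no non-terminal can derive ε.
No non-terminals are nullable.

Answer: None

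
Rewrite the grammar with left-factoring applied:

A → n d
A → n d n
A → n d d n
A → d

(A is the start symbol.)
A → n d A'
A' → ε
A' → n
A' → d n
A → d

Left-factoring transforms A → αβ₁ | αβ₂ into A → αA' and A' → β₁ | β₂
(α is the longest common prefix among the alternatives). Repeat until
no nonterminal has two alternatives with a common prefix.

Round 1: A has alternatives sharing prefix 'n d'. Introduce A': A → n d A'
  Add: A' → ε
  Add: A' → n
  Add: A' → d n

No remaining common prefixes — done.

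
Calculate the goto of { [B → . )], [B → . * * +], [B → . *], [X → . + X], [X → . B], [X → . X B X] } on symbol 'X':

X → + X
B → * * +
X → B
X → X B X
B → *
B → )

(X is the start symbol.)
GOTO(I, 'X') = CLOSURE({ [A → αX.β] : [A → α.Xβ] ∈ I, X = 'X' })

Items with dot before 'X', with the dot advanced:
  [X → . X B X] → [X → X . B X]
Closure of the advanced items:
  [X → X . B X] has the dot before B: add [B → . * * +], [B → . *], [B → . )]

GOTO = { [B → . )], [B → . * * +], [B → . *], [X → X . B X] }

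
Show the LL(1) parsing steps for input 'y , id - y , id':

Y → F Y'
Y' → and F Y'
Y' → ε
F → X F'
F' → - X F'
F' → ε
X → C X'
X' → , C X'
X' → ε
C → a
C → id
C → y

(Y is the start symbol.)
Stack is shown with the top on the left.

Stack           Input              Action
-----------------------------------------
Y $             y , id - y , id $  output Y → F Y'
F Y' $          y , id - y , id $  output F → X F'
X F' Y' $       y , id - y , id $  output X → C X'
C X' F' Y' $    y , id - y , id $  output C → y
y X' F' Y' $    y , id - y , id $  match 'y'
X' F' Y' $      , id - y , id $    output X' → , C X'
, C X' F' Y' $  , id - y , id $    match ','
C X' F' Y' $    id - y , id $      output C → id
id X' F' Y' $   id - y , id $      match 'id'
X' F' Y' $      - y , id $         output X' → ε
F' Y' $         - y , id $         output F' → - X F'
- X F' Y' $     - y , id $         match '-'
X F' Y' $       y , id $           output X → C X'
C X' F' Y' $    y , id $           output C → y
y X' F' Y' $    y , id $           match 'y'
X' F' Y' $      , id $             output X' → , C X'
, C X' F' Y' $  , id $             match ','
C X' F' Y' $    id $               output C → id
id X' F' Y' $   id $               match 'id'
X' F' Y' $      $                  output X' → ε
F' Y' $         $                  output F' → ε
Y' $            $                  output Y' → ε
$               $                  accept

The string is accepted.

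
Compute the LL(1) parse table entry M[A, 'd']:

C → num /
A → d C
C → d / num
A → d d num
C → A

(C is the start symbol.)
To find M[A, 'd'], we find productions for A where 'd' is in the predict set (PREDICT(N → α) = (FIRST(α) \ {ε}) ∪ (FOLLOW(N) if α ⇒* ε)).

A → d C: PREDICT = { 'd' }
  'd' is in predict set, so this production goes in M[A, 'd']
A → d d num: PREDICT = { 'd' }
  'd' is in predict set, so this production goes in M[A, 'd']

M[A, 'd'] = A → d C, A → d d num  (a multiply-defined cell — the grammar is not LL(1))

Answer: A → d C, A → d d num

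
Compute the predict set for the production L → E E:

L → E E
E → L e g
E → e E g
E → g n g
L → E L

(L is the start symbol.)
PREDICT(L → E E) = (FIRST(RHS) \ {ε}) ∪ (FOLLOW(L) if ε ∈ FIRST(RHS), i.e. RHS ⇒* ε)
FIRST(E) = { 'e', 'g' }
FIRST(E E) = { 'e', 'g' }
ε ∉ FIRST(E E), so FOLLOW(L) is not added.
PREDICT(L → E E) = { 'e', 'g' }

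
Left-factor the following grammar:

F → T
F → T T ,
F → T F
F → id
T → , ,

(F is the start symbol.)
F → T F'
F' → ε
F' → T ,
F' → F
F → id
T → , ,

Left-factoring transforms A → αβ₁ | αβ₂ into A → αA' and A' → β₁ | β₂
(α is the longest common prefix among the alternatives). Repeat until
no nonterminal has two alternatives with a common prefix.

Round 1: F has alternatives sharing prefix 'T'. Introduce F': F → T F'
  Add: F' → ε
  Add: F' → T ,
  Add: F' → F

No remaining common prefixes — done.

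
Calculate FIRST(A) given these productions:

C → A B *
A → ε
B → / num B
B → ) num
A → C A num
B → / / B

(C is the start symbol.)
{ ')', '/', ε }

To compute FIRST(A), examine every production with A on the left-hand side, reading each right-hand side left to right until a non-nullable symbol is reached.

FIRST sets of the other non-terminals involved (by the same procedure, iterated to a fixed point):
  FIRST(C) = { ')', '/' }

From A → ε:
  - ε-production, so ε ∈ FIRST(A)
From A → C A num:
  - C is a non-terminal: add FIRST(C) \ {ε} = { ')', '/' }
    C is not nullable, so stop

Collecting: FIRST(A) = { ')', '/', ε }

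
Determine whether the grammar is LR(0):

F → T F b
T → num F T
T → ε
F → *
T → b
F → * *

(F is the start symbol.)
Augment with F' → F and build the canonical LR(0) collection (I0 = CLOSURE({[F' → . F]}), then GOTO on every symbol after a dot until no new states appear). It has 11 states:
  I0: { [F → . * *], [F → . *], [F → . T F b], [F' → . F], [T → . b], [T → . num F T], [T → .] }  — shift, reduce
  I1: { [F → * . *], [F → * .] }  — shift, reduce
  I2: { [F' → F .] }  — accept
  I3: { [F → . * *], [F → . *], [F → . T F b], [F → T . F b], [T → . b], [T → . num F T], [T → .] }  — shift, reduce
  I4: { [T → b .] }  — reduce
  I5: { [F → . * *], [F → . *], [F → . T F b], [T → . b], [T → . num F T], [T → .], [T → num . F T] }  — shift, reduce
  I6: { [T → . b], [T → . num F T], [T → .], [T → num F . T] }  — shift, reduce
  I7: { [T → num F T .] }  — reduce
  I8: { [F → T F . b] }  — shift
  I9: { [F → T F b .] }  — reduce
  I10: { [F → * * .] }  — reduce

Conflict in state I0:
  Shift-reduce conflict between [T → .] and [F → . *]
So the grammar is NOT LR(0).

Answer: No. Shift-reduce conflict between [T → .] and [F → . *]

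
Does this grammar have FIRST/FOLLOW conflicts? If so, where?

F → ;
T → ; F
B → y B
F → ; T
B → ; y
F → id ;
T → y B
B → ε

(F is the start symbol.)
No FIRST/FOLLOW conflicts.

A FIRST/FOLLOW conflict occurs when a non-terminal N has a nullable alternative N → β (β ⇒* ε) and another alternative N → α with FIRST(α) ∩ FOLLOW(N) ≠ ∅: on such a lookahead the parser cannot decide between expanding α and letting N vanish via β.

Nullable non-terminals: B.

B: nullable alternative(s) B → ε; FOLLOW(B) = { $ }
  B → y B: FIRST \ {ε} = { 'y' } — disjoint from FOLLOW(B)
  B → ; y: FIRST \ {ε} = { ';' } — disjoint from FOLLOW(B)
  B → ε: FIRST \ {ε} = { } — this is the only nullable alternative, skip

F, T have no nullable alternative, so no FIRST/FOLLOW check is needed there.

No FIRST/FOLLOW conflicts found.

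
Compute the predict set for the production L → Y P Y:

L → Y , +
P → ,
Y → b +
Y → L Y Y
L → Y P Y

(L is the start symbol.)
{ 'b' }

PREDICT(L → Y P Y) = (FIRST(RHS) \ {ε}) ∪ (FOLLOW(L) if ε ∈ FIRST(RHS), i.e. RHS ⇒* ε)
FIRST(Y) = { 'b' }
FIRST(Y P Y) = { 'b' }
ε ∉ FIRST(Y P Y), so FOLLOW(L) is not added.
PREDICT(L → Y P Y) = { 'b' }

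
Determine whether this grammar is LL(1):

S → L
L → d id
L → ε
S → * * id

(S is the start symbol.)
Yes, the grammar is LL(1).

A grammar is LL(1) if for each non-terminal N with multiple productions, the predict sets of those productions are pairwise disjoint, where PREDICT(N → α) = (FIRST(α) \ {ε}) ∪ (FOLLOW(N) if α ⇒* ε).

Relevant sets:
  FIRST(L) = { 'd', ε }
  FOLLOW(S) = { $ }
  FOLLOW(L) = { $ }

For S:
  PREDICT(S → L) = { $, 'd' }
  PREDICT(S → '*' '*' id) = { '*' }
For L:
  PREDICT(L → d id) = { 'd' }
  PREDICT(L → ε) = { $ }

All predict sets are disjoint. The grammar IS LL(1).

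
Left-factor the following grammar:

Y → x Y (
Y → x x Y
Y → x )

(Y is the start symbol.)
Y → x Y'
Y' → Y (
Y' → x Y
Y' → )

Left-factoring transforms A → αβ₁ | αβ₂ into A → αA' and A' → β₁ | β₂
(α is the longest common prefix among the alternatives). Repeat until
no nonterminal has two alternatives with a common prefix.

Round 1: Y has alternatives sharing prefix 'x'. Introduce Y': Y → x Y'
  Add: Y' → Y (
  Add: Y' → x Y
  Add: Y' → )

No remaining common prefixes — done.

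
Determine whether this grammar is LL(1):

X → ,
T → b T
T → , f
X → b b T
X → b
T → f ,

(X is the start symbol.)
A grammar is LL(1) if for each non-terminal N with multiple productions, the predict sets of those productions are pairwise disjoint, where PREDICT(N → α) = (FIRST(α) \ {ε}) ∪ (FOLLOW(N) if α ⇒* ε).

For X:
  PREDICT(X → ',') = { ',' }
  PREDICT(X → b b T) = { 'b' }
  PREDICT(X → b) = { 'b' }
For T:
  PREDICT(T → b T) = { 'b' }
  PREDICT(T → ',' f) = { ',' }
  PREDICT(T → f ',') = { 'f' }

Conflict found: Predict set conflict for X: { 'b' }
The grammar is NOT LL(1).

Answer: No. Predict set conflict for X: { 'b' }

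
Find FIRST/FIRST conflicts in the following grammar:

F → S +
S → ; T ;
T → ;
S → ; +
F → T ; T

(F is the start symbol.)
FIRST sets of the non-terminals at (or reachable through a nullable prefix from) the front of some alternative:
  FIRST(S) = { ';' }
  FIRST(T) = { ';' }

Productions for F:
  F → S +: FIRST = { ';' }
  F → T ; T: FIRST = { ';' }
Productions for S:
  S → ; T ;: FIRST = { ';' }
  S → ; +: FIRST = { ';' }
T has only one production, so no FIRST/FIRST conflict is possible there.

Conflict for F: F → S + and F → T ; T
  Overlap: { ';' }
Conflict for S: S → ; T ; and S → ; +
  Overlap: { ';' }

Answer: Yes. F → S '+' / F → T ';' T on { ';' }; S → ';' T ';' / S → ';' '+' on { ';' }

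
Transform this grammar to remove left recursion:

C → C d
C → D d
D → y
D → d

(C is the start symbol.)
C → D d C'
C' → d C'
C' → ε
D → y
D → d

C is directly left-recursive. The standard transformation for
  A → A α₁ | ... | A α_m | β₁ | ... | β_n
is
  A  → β₁ A' | ... | β_n A'
  A' → α₁ A' | ... | α_m A' | ε

C → D d becomes C → D d C'
C → C d becomes C' → d C'
Add C' → ε

Productions for other non-terminals are unchanged:
  D → y
  D → d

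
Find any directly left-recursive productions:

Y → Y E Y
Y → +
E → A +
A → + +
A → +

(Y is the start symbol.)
Yes, Y is left-recursive

Y → Y E Y: LEFT RECURSIVE (starts with Y)
Y → +: starts with '+'
E → A +: starts with A
A → + +: starts with '+'
A → +: starts with '+'

The grammar has direct left recursion on: Y.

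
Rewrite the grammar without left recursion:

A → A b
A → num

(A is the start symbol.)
A is directly left-recursive. The standard transformation for
  A → A α₁ | ... | A α_m | β₁ | ... | β_n
is
  A  → β₁ A' | ... | β_n A'
  A' → α₁ A' | ... | α_m A' | ε

A → num becomes A → num A'
A → A b becomes A' → b A'
Add A' → ε

Resulting grammar:
A → num A'
A' → b A'
A' → ε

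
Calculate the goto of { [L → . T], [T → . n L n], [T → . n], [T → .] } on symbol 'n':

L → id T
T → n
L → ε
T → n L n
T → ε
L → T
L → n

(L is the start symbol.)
{ [L → . T], [L → . id T], [L → . n], [L → .], [T → . n L n], [T → . n], [T → .], [T → n . L n], [T → n .] }

GOTO(I, 'n') = CLOSURE({ [A → αX.β] : [A → α.Xβ] ∈ I, X = 'n' })

Items with dot before 'n', with the dot advanced:
  [T → . n] → [T → n .]
  [T → . n L n] → [T → n . L n]
Closure of the advanced items:
  [T → n . L n] has the dot before L: add [L → . id T], [L → .], [L → . T], [L → . n]
  [L → . T] has the dot before T: add [T → . n], [T → . n L n], [T → .]

GOTO = { [L → . T], [L → . id T], [L → . n], [L → .], [T → . n L n], [T → . n], [T → .], [T → n . L n], [T → n .] }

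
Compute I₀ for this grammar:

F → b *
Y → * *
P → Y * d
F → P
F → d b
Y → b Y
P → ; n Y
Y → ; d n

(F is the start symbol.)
{ [F → . P], [F → . b *], [F → . d b], [F' → . F], [P → . ; n Y], [P → . Y * d], [Y → . * *], [Y → . ; d n], [Y → . b Y] }

First, augment the grammar with F' → F
I₀ = CLOSURE({ [F' → . F] }):
  [F' → . F] has the dot before F: add [F → . b *], [F → . P], [F → . d b]
  [F → . P] has the dot before P: add [P → . Y * d], [P → . ; n Y]
  [P → . Y * d] has the dot before Y: add [Y → . * *], [Y → . b Y], [Y → . ; d n]
No further items can be added.

I₀ = { [F → . P], [F → . b *], [F → . d b], [F' → . F], [P → . ; n Y], [P → . Y * d], [Y → . * *], [Y → . ; d n], [Y → . b Y] }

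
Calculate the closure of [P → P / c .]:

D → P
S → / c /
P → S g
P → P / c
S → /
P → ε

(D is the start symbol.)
{ [P → P / c .] }

Start with: [P → P / c .]
The dot is at the end, so nothing is added.

CLOSURE = { [P → P / c .] }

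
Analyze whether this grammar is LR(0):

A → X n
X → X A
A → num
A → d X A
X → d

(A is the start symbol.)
No. Shift-reduce conflict between [X → d .] and [X → . d]

Augment with A' → A and build the canonical LR(0) collection (I0 = CLOSURE({[A' → . A]}), then GOTO on every symbol after a dot until no new states appear). It has 10 states:
  I0: { [A → . X n], [A → . d X A], [A → . num], [A' → . A], [X → . X A], [X → . d] }  — shift
  I1: { [A' → A .] }  — accept
  I2: { [A → . X n], [A → . d X A], [A → . num], [A → X . n], [X → . X A], [X → . d], [X → X . A] }  — shift
  I3: { [A → d . X A], [X → . X A], [X → . d], [X → d .] }  — shift, reduce
  I4: { [A → num .] }  — reduce
  I5: { [A → . X n], [A → . d X A], [A → . num], [A → d X . A], [X → . X A], [X → . d], [X → X . A] }  — shift
  I6: { [X → d .] }  — reduce
  I7: { [A → d X A .], [X → X A .] }  — 2 reduces
  I8: { [X → X A .] }  — reduce
  I9: { [A → X n .] }  — reduce

Conflict in state I3:
  Shift-reduce conflict between [X → d .] and [X → . d]
So the grammar is NOT LR(0).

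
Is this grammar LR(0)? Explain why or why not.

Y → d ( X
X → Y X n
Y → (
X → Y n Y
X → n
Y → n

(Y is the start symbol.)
A grammar is LR(0) if no state in the canonical LR(0) collection has:
  - both a shift item (dot before a terminal) and a complete item (shift-reduce conflict), or
  - two or more complete items (reduce-reduce conflict; the accept item [Y' → Y .] counts as a complete item here).

Augment with Y' → Y and build the canonical LR(0) collection (I0 = CLOSURE({[Y' → . Y]}), then GOTO on every symbol after a dot until no new states appear). It has 13 states:
  I0: { [Y → . (], [Y → . d ( X], [Y → . n], [Y' → . Y] }  — shift
  I1: { [Y → ( .] }  — reduce
  I2: { [Y' → Y .] }  — accept
  I3: { [Y → d . ( X] }  — shift
  I4: { [Y → n .] }  — reduce
  I5: { [X → . Y X n], [X → . Y n Y], [X → . n], [Y → . (], [Y → . d ( X], [Y → . n], [Y → d ( . X] }  — shift
  I6: { [Y → d ( X .] }  — reduce
  I7: { [X → . Y X n], [X → . Y n Y], [X → . n], [X → Y . X n], [X → Y . n Y], [Y → . (], [Y → . d ( X], [Y → . n] }  — shift
  I8: { [X → n .], [Y → n .] }  — 2 reduces
  I9: { [X → Y X . n] }  — shift
  I10: { [X → Y n . Y], [X → n .], [Y → . (], [Y → . d ( X], [Y → . n], [Y → n .] }  — shift, 2 reduces
  I11: { [X → Y n Y .] }  — reduce
  I12: { [X → Y X n .] }  — reduce

Conflict in state I8:
  Reduce-reduce conflict: [X → n .] and [Y → n .]
So the grammar is NOT LR(0).

Answer: No. Reduce-reduce conflict: [X → n .] and [Y → n .]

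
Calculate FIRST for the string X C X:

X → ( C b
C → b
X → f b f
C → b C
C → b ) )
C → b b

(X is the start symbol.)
FIRST sets of the non-terminals involved (from the grammar, by fixed-point iteration):
  FIRST(X) = { '(', 'f' }

To compute FIRST(X C X), process the symbols left to right:
Symbol X is a non-terminal. Add FIRST(X) \ {ε} = { '(', 'f' }
X is not nullable (ε ∉ FIRST(X)), so stop here.
FIRST(X C X) = { '(', 'f' }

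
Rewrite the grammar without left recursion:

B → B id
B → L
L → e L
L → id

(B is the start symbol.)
B → L B'
B' → id B'
B' → ε
L → e L
L → id

B is directly left-recursive. The standard transformation for
  A → A α₁ | ... | A α_m | β₁ | ... | β_n
is
  A  → β₁ A' | ... | β_n A'
  A' → α₁ A' | ... | α_m A' | ε

B → L becomes B → L B'
B → B id becomes B' → id B'
Add B' → ε

Productions for other non-terminals are unchanged:
  L → e L
  L → id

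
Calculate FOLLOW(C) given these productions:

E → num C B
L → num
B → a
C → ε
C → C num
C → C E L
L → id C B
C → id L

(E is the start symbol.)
To compute FOLLOW(C), find every occurrence of C on a right-hand side N → α C β: add FIRST(β) \ {ε}, and if β is empty or nullable also add FOLLOW(N). Iterate to a fixed point.

In E → num C B: C is followed by B, add FIRST(B) \ {ε} = { 'a' }
In C → C num: C is followed by num, add FIRST(num) \ {ε} = { 'num' }
In C → C E L: C is followed by E L, add FIRST(E L) \ {ε} = { 'num' }
In L → id C B: C is followed by B, add FIRST(B) \ {ε} = { 'a' }

Taking the union: FOLLOW(C) = { 'a', 'num' }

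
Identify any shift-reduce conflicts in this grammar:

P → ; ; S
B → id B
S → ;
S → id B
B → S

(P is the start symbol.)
No shift-reduce conflicts

A shift-reduce conflict occurs when an LR(0) state has both:
  - a complete (reduce) item [A → α .] (dot at the end), and
  - a shift item [B → β . c γ] (dot before a terminal).

Augment with P' → P and build the canonical LR(0) collection (I0 = CLOSURE({[P' → . P]}), then GOTO on every symbol after a dot until no new states appear). It has 11 states:
  I0: { [P → . ; ; S], [P' → . P] }  — shift
  I1: { [P → ; . ; S] }  — shift
  I2: { [P' → P .] }  — accept
  I3: { [P → ; ; . S], [S → . ;], [S → . id B] }  — shift
  I4: { [S → ; .] }  — reduce
  I5: { [P → ; ; S .] }  — reduce
  I6: { [B → . S], [B → . id B], [S → . ;], [S → . id B], [S → id . B] }  — shift
  I7: { [S → id B .] }  — reduce
  I8: { [B → S .] }  — reduce
  I9: { [B → . S], [B → . id B], [B → id . B], [S → . ;], [S → . id B], [S → id . B] }  — shift
  I10: { [B → id B .], [S → id B .] }  — 2 reduces

No state contains both a complete item and a shift item.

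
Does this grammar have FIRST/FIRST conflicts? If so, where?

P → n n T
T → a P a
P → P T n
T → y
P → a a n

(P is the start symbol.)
A FIRST/FIRST conflict occurs when two productions N → α and N → β for the same non-terminal have FIRST(α) ∩ FIRST(β) ≠ ∅ (with ε ∈ FIRST of a nullable right-hand side, so two nullable alternatives also conflict).

FIRST sets of the non-terminals at (or reachable through a nullable prefix from) the front of some alternative:
  FIRST(P) = { 'a', 'n' }

Productions for P:
  P → n n T: FIRST = { 'n' }
  P → P T n: FIRST = { 'a', 'n' }
  P → a a n: FIRST = { 'a' }
Productions for T:
  T → a P a: FIRST = { 'a' }
  T → y: FIRST = { 'y' }

Conflict for P: P → n n T and P → P T n
  Overlap: { 'n' }
Conflict for P: P → P T n and P → a a n
  Overlap: { 'a' }

Answer: Yes. P → n n T / P → P T n on { 'n' }; P → P T n / P → a a n on { 'a' }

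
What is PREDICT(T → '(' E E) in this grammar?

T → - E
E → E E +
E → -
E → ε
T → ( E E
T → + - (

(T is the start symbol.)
{ '(' }

PREDICT(T → '(' E E) = (FIRST(RHS) \ {ε}) ∪ (FOLLOW(T) if ε ∈ FIRST(RHS), i.e. RHS ⇒* ε)
FIRST('(' E E) = { '(' }
ε ∉ FIRST('(' E E), so FOLLOW(T) is not added.
PREDICT(T → '(' E E) = { '(' }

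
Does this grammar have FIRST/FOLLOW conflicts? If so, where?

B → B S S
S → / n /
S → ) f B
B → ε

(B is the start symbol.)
Yes. B → B S S with FOLLOW(B) on { ')', '/' }

A FIRST/FOLLOW conflict occurs when a non-terminal N has a nullable alternative N → β (β ⇒* ε) and another alternative N → α with FIRST(α) ∩ FOLLOW(N) ≠ ∅: on such a lookahead the parser cannot decide between expanding α and letting N vanish via β.

Nullable non-terminals: B.
FIRST sets used below: FIRST(B) = { ')', '/', ε }, FIRST(S) = { ')', '/' }

B: nullable alternative(s) B → ε; FOLLOW(B) = { $, ')', '/' }
  B → B S S: FIRST \ {ε} = { ')', '/' } — overlaps FOLLOW(B) on { ')', '/' }: CONFLICT
  B → ε: FIRST \ {ε} = { } — this is the only nullable alternative, skip

S has no nullable alternative, so no FIRST/FOLLOW check is needed there.

So the grammar has 1 FIRST/FOLLOW conflict (marked CONFLICT above).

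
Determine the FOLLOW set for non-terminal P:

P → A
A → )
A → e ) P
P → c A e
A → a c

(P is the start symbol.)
To compute FOLLOW(P), find every occurrence of P on a right-hand side N → α P β: add FIRST(β) \ {ε}, and if β is empty or nullable also add FOLLOW(N). Iterate to a fixed point.

P is the start symbol, so $ ∈ FOLLOW(P).
In A → e ) P: P is at the end, add FOLLOW(A)

The FOLLOW sets referred to above (computed the same way, to a fixed point):
  FOLLOW(A) = { $, 'e' }

Taking the union: FOLLOW(P) = { $, 'e' }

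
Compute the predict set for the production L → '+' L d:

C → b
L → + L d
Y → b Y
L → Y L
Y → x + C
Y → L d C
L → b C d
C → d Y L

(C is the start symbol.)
PREDICT(L → '+' L d) = (FIRST(RHS) \ {ε}) ∪ (FOLLOW(L) if ε ∈ FIRST(RHS), i.e. RHS ⇒* ε)
FIRST('+' L d) = { '+' }
ε ∉ FIRST('+' L d), so FOLLOW(L) is not added.
PREDICT(L → '+' L d) = { '+' }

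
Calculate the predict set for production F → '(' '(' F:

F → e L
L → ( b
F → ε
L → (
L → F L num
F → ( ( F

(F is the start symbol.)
PREDICT(F → '(' '(' F) = (FIRST(RHS) \ {ε}) ∪ (FOLLOW(F) if ε ∈ FIRST(RHS), i.e. RHS ⇒* ε)
FIRST('(' '(' F) = { '(' }
ε ∉ FIRST('(' '(' F), so FOLLOW(F) is not added.
PREDICT(F → '(' '(' F) = { '(' }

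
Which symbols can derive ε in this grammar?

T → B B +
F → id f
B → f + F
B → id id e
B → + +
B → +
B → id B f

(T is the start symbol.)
None

There are no ε-productions, so no non-terminal can derive ε.
No non-terminals are nullable.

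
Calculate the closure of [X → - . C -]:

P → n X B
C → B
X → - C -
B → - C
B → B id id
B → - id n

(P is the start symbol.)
{ [B → . - C], [B → . - id n], [B → . B id id], [C → . B], [X → - . C -] }

To compute CLOSURE, for each item [A → α.Bβ] where B is a non-terminal, add [B → .γ] for all productions B → γ; repeat for the newly added items until nothing changes.

Start with: [X → - . C -]
  [X → - . C -] has the dot before C: add [C → . B]
  [C → . B] has the dot before B: add [B → . - C], [B → . B id id], [B → . - id n]
No further items can be added.

CLOSURE = { [B → . - C], [B → . - id n], [B → . B id id], [C → . B], [X → - . C -] }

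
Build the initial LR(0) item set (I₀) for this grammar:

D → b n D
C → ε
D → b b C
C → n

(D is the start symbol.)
First, augment the grammar with D' → D
I₀ = CLOSURE({ [D' → . D] }):
  [D' → . D] has the dot before D: add [D → . b n D], [D → . b b C]
No further items can be added.

I₀ = { [D → . b b C], [D → . b n D], [D' → . D] }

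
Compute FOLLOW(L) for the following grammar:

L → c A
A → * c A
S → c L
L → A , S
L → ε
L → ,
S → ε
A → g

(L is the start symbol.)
To compute FOLLOW(L), find every occurrence of L on a right-hand side N → α L β: add FIRST(β) \ {ε}, and if β is empty or nullable also add FOLLOW(N). Iterate to a fixed point.

L is the start symbol, so $ ∈ FOLLOW(L).
In S → c L: L is at the end, add FOLLOW(S)

The FOLLOW sets referred to above (computed the same way, to a fixed point):
  FOLLOW(S) = { $ }

Taking the union: FOLLOW(L) = { $ }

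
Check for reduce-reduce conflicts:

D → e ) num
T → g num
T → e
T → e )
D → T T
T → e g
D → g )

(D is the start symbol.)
Augment with D' → D and build the canonical LR(0) collection (I0 = CLOSURE({[D' → . D]}), then GOTO on every symbol after a dot until no new states appear). It has 14 states:
  I0: { [D → . T T], [D → . e ) num], [D → . g )], [D' → . D], [T → . e )], [T → . e g], [T → . e], [T → . g num] }  — shift
  I1: { [D' → D .] }  — accept
  I2: { [D → T . T], [T → . e )], [T → . e g], [T → . e], [T → . g num] }  — shift
  I3: { [D → e . ) num], [T → e . )], [T → e . g], [T → e .] }  — shift, reduce
  I4: { [D → g . )], [T → g . num] }  — shift
  I5: { [D → g ) .] }  — reduce
  I6: { [T → g num .] }  — reduce
  I7: { [D → e ) . num], [T → e ) .] }  — shift, reduce
  I8: { [T → e g .] }  — reduce
  I9: { [D → e ) num .] }  — reduce
  I10: { [D → T T .] }  — reduce
  I11: { [T → e . )], [T → e . g], [T → e .] }  — shift, reduce
  I12: { [T → g . num] }  — shift
  I13: { [T → e ) .] }  — reduce

No state contains more than one complete item.

Answer: No reduce-reduce conflicts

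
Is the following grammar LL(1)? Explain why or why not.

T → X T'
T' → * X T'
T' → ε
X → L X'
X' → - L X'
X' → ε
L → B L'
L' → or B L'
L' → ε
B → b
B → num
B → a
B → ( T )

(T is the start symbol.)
Yes, the grammar is LL(1).

Relevant sets:
  FOLLOW(T') = { $, ')' }
  FOLLOW(X') = { $, ')', '*' }
  FOLLOW(L') = { $, ')', '*', '-' }

For T':
  PREDICT(T' → '*' X T') = { '*' }
  PREDICT(T' → ε) = { $, ')' }
For X':
  PREDICT(X' → '-' L X') = { '-' }
  PREDICT(X' → ε) = { $, ')', '*' }
For L':
  PREDICT(L' → or B L') = { 'or' }
  PREDICT(L' → ε) = { $, ')', '*', '-' }
For B:
  PREDICT(B → b) = { 'b' }
  PREDICT(B → num) = { 'num' }
  PREDICT(B → a) = { 'a' }
  PREDICT(B → '(' T ')') = { '(' }
T, X, L have a single production, so nothing to check there.

All predict sets are disjoint. The grammar IS LL(1).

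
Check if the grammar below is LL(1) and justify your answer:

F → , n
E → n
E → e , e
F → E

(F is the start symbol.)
Relevant sets:
  FIRST(E) = { 'e', 'n' }

For F:
  PREDICT(F → ',' n) = { ',' }
  PREDICT(F → E) = { 'e', 'n' }
For E:
  PREDICT(E → n) = { 'n' }
  PREDICT(E → e ',' e) = { 'e' }

All predict sets are disjoint. The grammar IS LL(1).

Answer: Yes, the grammar is LL(1).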